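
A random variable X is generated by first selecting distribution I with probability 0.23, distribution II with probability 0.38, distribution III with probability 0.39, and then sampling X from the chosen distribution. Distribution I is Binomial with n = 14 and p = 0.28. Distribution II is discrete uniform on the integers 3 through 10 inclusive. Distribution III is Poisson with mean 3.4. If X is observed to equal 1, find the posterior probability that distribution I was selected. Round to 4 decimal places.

Likelihoods P(X=1 | ·): I: 0.0547783; II: 0; III: 0.113469.
Posterior ∝ prior × likelihood. Numerator for I: 0.23·0.0547783 = 0.012599.
Normalizing constant: 0.23·0.0547783 + 0.38·0 + 0.39·0.113469 = 0.056852.
P(I | observation) = 0.012599 / 0.056852 = 0.221611.

0.2216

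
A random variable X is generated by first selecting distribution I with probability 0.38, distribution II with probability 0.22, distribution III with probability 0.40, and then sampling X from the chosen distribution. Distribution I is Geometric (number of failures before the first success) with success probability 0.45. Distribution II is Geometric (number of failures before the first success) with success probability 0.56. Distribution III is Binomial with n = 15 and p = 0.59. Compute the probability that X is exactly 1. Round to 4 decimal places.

0.1483

Conditional on each component, P(X = 1): I: 0.2475; II: 0.2464; III: 3.35674e-05.
By total probability, P(X = 1) = 0.38·0.2475 + 0.22·0.2464 + 0.4·3.35674e-05 = 0.148271.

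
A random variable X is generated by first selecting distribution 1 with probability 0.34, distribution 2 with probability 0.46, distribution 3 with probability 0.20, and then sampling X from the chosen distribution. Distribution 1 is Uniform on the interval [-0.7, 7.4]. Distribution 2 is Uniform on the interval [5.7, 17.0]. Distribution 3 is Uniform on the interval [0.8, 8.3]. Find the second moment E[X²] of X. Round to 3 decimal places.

74.906

For each component E[X²] = Var + (mean)², giving 1: 16.69; 2: 139.463; 3: 25.39.
Overall E[X²] = 0.34·16.69 + 0.46·139.463 + 0.2·25.39 = 74.9057.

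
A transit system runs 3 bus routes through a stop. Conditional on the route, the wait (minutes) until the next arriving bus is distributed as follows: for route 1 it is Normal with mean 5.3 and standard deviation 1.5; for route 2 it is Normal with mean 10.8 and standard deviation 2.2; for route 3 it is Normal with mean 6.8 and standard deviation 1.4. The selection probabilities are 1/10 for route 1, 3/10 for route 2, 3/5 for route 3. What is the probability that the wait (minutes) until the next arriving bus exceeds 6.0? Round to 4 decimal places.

Conditional on each route, P(X > 6.0): 1: 0.320369; 2: 0.985439; 3: 0.716145.
By total probability, P(X > 6.0) = 0.1·0.320369 + 0.3·0.985439 + 0.6·0.716145 = 0.757356.

0.7574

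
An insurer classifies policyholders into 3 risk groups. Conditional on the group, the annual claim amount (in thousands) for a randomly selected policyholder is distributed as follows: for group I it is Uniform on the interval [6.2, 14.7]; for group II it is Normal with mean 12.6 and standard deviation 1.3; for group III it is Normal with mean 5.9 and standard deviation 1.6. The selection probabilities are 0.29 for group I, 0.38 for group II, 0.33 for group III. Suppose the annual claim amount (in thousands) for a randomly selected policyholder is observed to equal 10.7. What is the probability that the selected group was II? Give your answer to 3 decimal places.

0.534

Likelihoods f(10.7 | ·): I: 0.117647; II: 0.105468; III: 0.00276991.
Posterior ∝ prior × likelihood. Numerator for II: 0.38·0.105468 = 0.0400777.
Normalizing constant: 0.29·0.117647 + 0.38·0.105468 + 0.33·0.00276991 = 0.0751095.
P(II | observation) = 0.0400777 / 0.0751095 = 0.533591.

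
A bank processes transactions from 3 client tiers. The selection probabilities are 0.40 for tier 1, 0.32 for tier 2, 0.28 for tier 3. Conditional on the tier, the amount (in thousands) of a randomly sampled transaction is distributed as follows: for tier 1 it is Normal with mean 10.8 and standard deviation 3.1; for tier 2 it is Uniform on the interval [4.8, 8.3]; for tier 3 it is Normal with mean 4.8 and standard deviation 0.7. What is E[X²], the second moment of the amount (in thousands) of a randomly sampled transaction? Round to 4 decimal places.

For each component E[X²] = Var + (mean)², giving 1: 126.25; 2: 43.9233; 3: 23.53.
Overall E[X²] = 0.4·126.25 + 0.32·43.9233 + 0.28·23.53 = 71.1439.

71.1439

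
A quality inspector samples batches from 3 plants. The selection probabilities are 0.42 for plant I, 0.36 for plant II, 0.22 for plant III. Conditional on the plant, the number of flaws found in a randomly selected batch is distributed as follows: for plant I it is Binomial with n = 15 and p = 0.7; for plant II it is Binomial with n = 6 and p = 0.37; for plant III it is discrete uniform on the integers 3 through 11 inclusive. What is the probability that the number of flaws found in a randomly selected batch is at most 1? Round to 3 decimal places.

Conditional on each plant, P(X ≤ 1): I: 5.16561e-07; II: 0.282844; III: 0.
By total probability, P(X ≤ 1) = 0.42·5.16561e-07 + 0.36·0.282844 + 0.22·0 = 0.101824.

0.102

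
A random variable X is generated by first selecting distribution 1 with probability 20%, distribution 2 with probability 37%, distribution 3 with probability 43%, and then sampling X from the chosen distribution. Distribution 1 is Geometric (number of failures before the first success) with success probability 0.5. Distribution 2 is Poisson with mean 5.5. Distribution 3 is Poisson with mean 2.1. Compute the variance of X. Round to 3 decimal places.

Per component, 1: μ=1, E[X²]=3; 2: μ=5.5, E[X²]=35.75; 3: μ=2.1, E[X²]=6.51.
E[X] = 0.2·1 + 0.37·5.5 + 0.43·2.1 = 3.138.
E[X²] = 0.2·3 + 0.37·35.75 + 0.43·6.51 = 16.6268.
Var(X) = E[X²] − (E[X])² = 16.6268 − 9.84704 = 6.77976.

6.780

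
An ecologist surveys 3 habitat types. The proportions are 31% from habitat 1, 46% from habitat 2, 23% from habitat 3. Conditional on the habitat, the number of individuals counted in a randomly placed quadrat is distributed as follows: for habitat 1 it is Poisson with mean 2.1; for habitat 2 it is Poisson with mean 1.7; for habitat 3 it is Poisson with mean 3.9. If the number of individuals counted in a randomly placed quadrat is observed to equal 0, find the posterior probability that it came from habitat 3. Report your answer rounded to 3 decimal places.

0.037

Likelihoods P(X=0 | ·): 1: 0.122456; 2: 0.182684; 3: 0.0202419.
Posterior ∝ prior × likelihood. Numerator for 3: 0.23·0.0202419 = 0.00465564.
Normalizing constant: 0.31·0.122456 + 0.46·0.182684 + 0.23·0.0202419 = 0.126652.
P(3 | observation) = 0.00465564 / 0.126652 = 0.0367594.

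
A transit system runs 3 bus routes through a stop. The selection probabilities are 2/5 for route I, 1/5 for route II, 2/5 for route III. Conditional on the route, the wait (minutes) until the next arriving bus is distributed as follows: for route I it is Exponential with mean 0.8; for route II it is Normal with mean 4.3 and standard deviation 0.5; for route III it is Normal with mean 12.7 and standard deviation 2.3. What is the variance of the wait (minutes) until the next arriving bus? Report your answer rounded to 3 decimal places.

31.704

Per component, I: μ=0.8, E[X²]=1.28; II: μ=4.3, E[X²]=18.74; III: μ=12.7, E[X²]=166.58.
E[X] = 0.4·0.8 + 0.2·4.3 + 0.4·12.7 = 6.26.
E[X²] = 0.4·1.28 + 0.2·18.74 + 0.4·166.58 = 70.892.
Var(X) = E[X²] − (E[X])² = 70.892 − 39.1876 = 31.7044.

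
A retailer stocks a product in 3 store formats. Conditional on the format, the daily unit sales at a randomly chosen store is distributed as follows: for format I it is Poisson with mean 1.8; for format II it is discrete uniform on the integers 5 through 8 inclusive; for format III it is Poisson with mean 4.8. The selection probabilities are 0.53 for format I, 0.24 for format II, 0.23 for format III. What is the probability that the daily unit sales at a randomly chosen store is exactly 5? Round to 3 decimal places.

Conditional on each format, P(X = 5): I: 0.0260286; II: 0.25; III: 0.174748.
By total probability, P(X = 5) = 0.53·0.0260286 + 0.24·0.25 + 0.23·0.174748 = 0.113987.

0.114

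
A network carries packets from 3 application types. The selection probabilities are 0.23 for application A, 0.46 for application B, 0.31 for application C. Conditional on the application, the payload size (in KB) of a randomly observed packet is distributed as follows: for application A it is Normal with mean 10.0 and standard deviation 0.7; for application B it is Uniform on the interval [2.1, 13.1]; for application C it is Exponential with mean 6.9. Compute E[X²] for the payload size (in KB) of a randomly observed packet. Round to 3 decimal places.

83.839

For each component E[X²] = Var + (mean)², giving A: 100.49; B: 67.8433; C: 95.22.
Overall E[X²] = 0.23·100.49 + 0.46·67.8433 + 0.31·95.22 = 83.8388.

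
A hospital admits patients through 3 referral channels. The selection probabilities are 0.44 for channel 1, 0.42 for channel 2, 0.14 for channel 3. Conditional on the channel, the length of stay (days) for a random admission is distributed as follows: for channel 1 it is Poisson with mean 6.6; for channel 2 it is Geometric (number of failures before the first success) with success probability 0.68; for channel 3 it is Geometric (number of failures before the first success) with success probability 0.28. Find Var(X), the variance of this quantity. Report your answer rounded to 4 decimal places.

Per component, 1: μ=6.6, E[X²]=50.16; 2: μ=0.470588, E[X²]=0.913495; 3: μ=2.57143, E[X²]=15.7959.
E[X] = 0.44·6.6 + 0.42·0.470588 + 0.14·2.57143 = 3.46165.
E[X²] = 0.44·50.16 + 0.42·0.913495 + 0.14·15.7959 = 24.6655.
Var(X) = E[X²] − (E[X])² = 24.6655 − 11.983 = 12.6825.

12.6825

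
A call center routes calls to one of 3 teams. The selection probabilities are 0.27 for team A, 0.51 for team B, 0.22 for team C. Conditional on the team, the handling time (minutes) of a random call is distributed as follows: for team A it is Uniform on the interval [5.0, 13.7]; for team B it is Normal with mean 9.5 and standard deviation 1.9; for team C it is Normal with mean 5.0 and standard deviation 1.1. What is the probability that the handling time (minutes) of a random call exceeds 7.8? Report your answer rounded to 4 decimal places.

Conditional on each team, P(X > 7.8): A: 0.678161; B: 0.814536; C: 0.00545678.
By total probability, P(X > 7.8) = 0.27·0.678161 + 0.51·0.814536 + 0.22·0.00545678 = 0.599717.

0.5997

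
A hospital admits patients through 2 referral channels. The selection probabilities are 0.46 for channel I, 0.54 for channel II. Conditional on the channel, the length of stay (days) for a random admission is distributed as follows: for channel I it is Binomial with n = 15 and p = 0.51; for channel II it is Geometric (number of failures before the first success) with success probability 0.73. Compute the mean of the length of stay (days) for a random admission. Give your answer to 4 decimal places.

3.7187

Component means — I: 7.65; II: 0.369863.
E[X] = 0.46·7.65 + 0.54·0.369863 = 3.71873.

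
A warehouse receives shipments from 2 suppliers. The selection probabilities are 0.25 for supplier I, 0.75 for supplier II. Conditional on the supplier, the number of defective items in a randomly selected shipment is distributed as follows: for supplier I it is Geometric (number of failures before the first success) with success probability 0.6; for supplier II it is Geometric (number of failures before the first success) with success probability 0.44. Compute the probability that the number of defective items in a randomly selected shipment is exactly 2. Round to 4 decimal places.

Conditional on each supplier, P(X = 2): I: 0.096; II: 0.137984.
By total probability, P(X = 2) = 0.25·0.096 + 0.75·0.137984 = 0.127488.

0.1275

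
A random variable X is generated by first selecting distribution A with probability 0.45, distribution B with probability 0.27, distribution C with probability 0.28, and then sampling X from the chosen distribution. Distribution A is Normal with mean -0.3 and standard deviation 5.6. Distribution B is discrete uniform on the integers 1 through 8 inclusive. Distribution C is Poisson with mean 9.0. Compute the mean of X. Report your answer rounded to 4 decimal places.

3.6000

Component means — A: -0.3; B: 4.5; C: 9.
E[X] = 0.45·-0.3 + 0.27·4.5 + 0.28·9 = 3.6.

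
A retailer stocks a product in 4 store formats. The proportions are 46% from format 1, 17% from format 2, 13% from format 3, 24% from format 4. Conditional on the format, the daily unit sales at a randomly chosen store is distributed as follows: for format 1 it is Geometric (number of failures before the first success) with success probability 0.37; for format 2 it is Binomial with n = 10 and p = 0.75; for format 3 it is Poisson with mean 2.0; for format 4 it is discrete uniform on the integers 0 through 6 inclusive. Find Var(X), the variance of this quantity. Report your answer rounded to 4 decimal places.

8.0008

Per component, 1: μ=1.7027, E[X²]=7.5011; 2: μ=7.5, E[X²]=58.125; 3: μ=2, E[X²]=6; 4: μ=3, E[X²]=13.
E[X] = 0.46·1.7027 + 0.17·7.5 + 0.13·2 + 0.24·3 = 3.03824.
E[X²] = 0.46·7.5011 + 0.17·58.125 + 0.13·6 + 0.24·13 = 17.2318.
Var(X) = E[X²] − (E[X])² = 17.2318 − 9.23092 = 8.00083.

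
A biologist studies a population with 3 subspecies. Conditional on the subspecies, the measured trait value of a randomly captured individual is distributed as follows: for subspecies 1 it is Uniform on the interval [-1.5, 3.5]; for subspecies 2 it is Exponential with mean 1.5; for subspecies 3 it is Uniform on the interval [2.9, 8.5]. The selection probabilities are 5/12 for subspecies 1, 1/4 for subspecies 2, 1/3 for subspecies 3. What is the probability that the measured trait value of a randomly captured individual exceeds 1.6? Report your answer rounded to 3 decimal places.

Conditional on each subspecies, P(X > 1.6): 1: 0.38; 2: 0.344154; 3: 1.
By total probability, P(X > 1.6) = 0.416667·0.38 + 0.25·0.344154 + 0.333333·1 = 0.577705.

0.578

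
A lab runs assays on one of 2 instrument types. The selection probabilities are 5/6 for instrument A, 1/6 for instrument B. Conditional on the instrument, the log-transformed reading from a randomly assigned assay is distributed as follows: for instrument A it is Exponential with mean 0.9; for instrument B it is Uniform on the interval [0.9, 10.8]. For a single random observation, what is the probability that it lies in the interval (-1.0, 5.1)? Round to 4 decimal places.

0.9012

Conditional on each instrument, P(-1.0 < X < 5.1): A: 0.996541; B: 0.424242.
By total probability, P(-1.0 < X < 5.1) = 0.833333·0.996541 + 0.166667·0.424242 = 0.901158.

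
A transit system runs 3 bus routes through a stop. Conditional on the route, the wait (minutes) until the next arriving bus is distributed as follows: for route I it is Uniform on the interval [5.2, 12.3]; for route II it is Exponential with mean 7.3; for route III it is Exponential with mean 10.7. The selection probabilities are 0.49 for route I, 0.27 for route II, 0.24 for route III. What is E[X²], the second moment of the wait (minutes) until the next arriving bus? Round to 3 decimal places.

For each component E[X²] = Var + (mean)², giving I: 80.7633; II: 106.58; III: 228.98.
Overall E[X²] = 0.49·80.7633 + 0.27·106.58 + 0.24·228.98 = 123.306.

123.306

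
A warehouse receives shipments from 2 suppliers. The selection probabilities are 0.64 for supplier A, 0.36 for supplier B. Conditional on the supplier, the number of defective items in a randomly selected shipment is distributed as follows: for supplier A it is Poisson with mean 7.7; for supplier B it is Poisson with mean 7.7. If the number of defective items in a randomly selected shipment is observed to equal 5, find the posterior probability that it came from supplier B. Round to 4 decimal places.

Likelihoods P(X=5 | ·): A: 0.102142; B: 0.102142.
Posterior ∝ prior × likelihood. Numerator for B: 0.36·0.102142 = 0.0367712.
Normalizing constant: 0.64·0.102142 + 0.36·0.102142 = 0.102142.
P(B | observation) = 0.0367712 / 0.102142 = 0.36.

0.3600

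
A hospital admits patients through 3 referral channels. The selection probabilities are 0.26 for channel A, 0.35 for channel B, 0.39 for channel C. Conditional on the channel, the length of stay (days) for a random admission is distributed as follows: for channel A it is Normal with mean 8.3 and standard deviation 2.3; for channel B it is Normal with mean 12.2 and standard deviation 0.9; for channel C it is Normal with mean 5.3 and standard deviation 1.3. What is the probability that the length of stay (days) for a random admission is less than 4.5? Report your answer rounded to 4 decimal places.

0.1178

Conditional on each channel, P(X < 4.5): A: 0.0492496; B: 0; C: 0.26915.
By total probability, P(X < 4.5) = 0.26·0.0492496 + 0.35·0 + 0.39·0.26915 = 0.117774.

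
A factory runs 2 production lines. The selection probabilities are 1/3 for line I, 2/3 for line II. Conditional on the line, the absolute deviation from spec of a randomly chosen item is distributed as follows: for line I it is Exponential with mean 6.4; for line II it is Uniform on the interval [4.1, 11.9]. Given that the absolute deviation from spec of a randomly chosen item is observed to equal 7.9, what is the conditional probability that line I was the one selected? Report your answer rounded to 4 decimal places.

0.1506

Likelihoods f(7.9 | ·): I: 0.0454713; II: 0.128205.
Posterior ∝ prior × likelihood. Numerator for I: 0.333333·0.0454713 = 0.0151571.
Normalizing constant: 0.333333·0.0454713 + 0.666667·0.128205 = 0.100627.
P(I | observation) = 0.0151571 / 0.100627 = 0.150626.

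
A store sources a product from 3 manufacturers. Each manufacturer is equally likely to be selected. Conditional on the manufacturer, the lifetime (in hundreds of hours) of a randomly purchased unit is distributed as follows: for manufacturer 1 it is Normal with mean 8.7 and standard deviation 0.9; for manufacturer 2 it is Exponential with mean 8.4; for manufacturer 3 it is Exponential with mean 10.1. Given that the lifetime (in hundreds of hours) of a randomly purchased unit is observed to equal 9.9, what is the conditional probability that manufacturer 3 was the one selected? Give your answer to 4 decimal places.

0.1451

Likelihoods f(9.9 | ·): 1: 0.182233; 2: 0.0366331; 3: 0.0371522.
Posterior ∝ prior × likelihood. Numerator for 3: 0.333333·0.0371522 = 0.0123841.
Normalizing constant: 0.333333·0.182233 + 0.333333·0.0366331 + 0.333333·0.0371522 = 0.0853396.
P(3 | observation) = 0.0123841 / 0.0853396 = 0.145115.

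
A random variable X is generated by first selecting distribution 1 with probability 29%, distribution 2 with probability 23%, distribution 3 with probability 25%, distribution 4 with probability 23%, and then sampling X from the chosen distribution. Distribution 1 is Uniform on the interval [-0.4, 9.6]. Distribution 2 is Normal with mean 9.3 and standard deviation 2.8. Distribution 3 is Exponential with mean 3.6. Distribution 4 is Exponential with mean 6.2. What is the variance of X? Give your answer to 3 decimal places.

Per component, 1: μ=4.6, E[X²]=29.4933; 2: μ=9.3, E[X²]=94.33; 3: μ=3.6, E[X²]=25.92; 4: μ=6.2, E[X²]=76.88.
E[X] = 0.29·4.6 + 0.23·9.3 + 0.25·3.6 + 0.23·6.2 = 5.799.
E[X²] = 0.29·29.4933 + 0.23·94.33 + 0.25·25.92 + 0.23·76.88 = 54.4114.
Var(X) = E[X²] − (E[X])² = 54.4114 − 33.6284 = 20.783.

20.783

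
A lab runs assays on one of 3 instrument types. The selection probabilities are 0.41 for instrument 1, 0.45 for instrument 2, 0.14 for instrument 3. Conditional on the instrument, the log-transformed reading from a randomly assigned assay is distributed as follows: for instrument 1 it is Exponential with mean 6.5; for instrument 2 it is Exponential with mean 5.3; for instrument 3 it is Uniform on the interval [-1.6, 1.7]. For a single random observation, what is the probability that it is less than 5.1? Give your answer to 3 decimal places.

0.641

Conditional on each instrument, P(X < 5.1): 1: 0.543705; 2: 0.617973; 3: 1.
By total probability, P(X < 5.1) = 0.41·0.543705 + 0.45·0.617973 + 0.14·1 = 0.641007.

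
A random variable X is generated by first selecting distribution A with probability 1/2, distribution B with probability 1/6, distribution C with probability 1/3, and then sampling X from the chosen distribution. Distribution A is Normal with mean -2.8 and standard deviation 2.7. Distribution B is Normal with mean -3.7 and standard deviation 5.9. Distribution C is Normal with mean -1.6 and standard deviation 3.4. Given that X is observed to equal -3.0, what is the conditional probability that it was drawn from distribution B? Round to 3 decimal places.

0.093

Likelihoods f(-3.0 | ·): A: 0.147352; B: 0.0671431; C: 0.107799.
Posterior ∝ prior × likelihood. Numerator for B: 0.166667·0.0671431 = 0.0111905.
Normalizing constant: 0.5·0.147352 + 0.166667·0.0671431 + 0.333333·0.107799 = 0.120799.
P(B | observation) = 0.0111905 / 0.120799 = 0.0926373.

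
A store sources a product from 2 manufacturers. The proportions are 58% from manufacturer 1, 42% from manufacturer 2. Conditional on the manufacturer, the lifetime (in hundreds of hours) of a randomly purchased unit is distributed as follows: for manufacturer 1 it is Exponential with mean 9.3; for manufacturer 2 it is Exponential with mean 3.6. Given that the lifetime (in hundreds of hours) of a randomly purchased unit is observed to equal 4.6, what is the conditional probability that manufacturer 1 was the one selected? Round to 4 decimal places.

0.5391

Likelihoods f(4.6 | ·): 1: 0.0655699; 2: 0.0774044.
Posterior ∝ prior × likelihood. Numerator for 1: 0.58·0.0655699 = 0.0380306.
Normalizing constant: 0.58·0.0655699 + 0.42·0.0774044 = 0.0705404.
P(1 | observation) = 0.0380306 / 0.0705404 = 0.539132.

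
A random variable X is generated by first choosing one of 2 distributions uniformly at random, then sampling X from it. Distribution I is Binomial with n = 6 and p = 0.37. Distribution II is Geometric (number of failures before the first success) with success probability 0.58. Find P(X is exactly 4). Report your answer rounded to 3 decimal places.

0.065

Conditional on each component, P(X = 4): I: 0.111578; II: 0.0180478.
By total probability, P(X = 4) = 0.5·0.111578 + 0.5·0.0180478 = 0.064813.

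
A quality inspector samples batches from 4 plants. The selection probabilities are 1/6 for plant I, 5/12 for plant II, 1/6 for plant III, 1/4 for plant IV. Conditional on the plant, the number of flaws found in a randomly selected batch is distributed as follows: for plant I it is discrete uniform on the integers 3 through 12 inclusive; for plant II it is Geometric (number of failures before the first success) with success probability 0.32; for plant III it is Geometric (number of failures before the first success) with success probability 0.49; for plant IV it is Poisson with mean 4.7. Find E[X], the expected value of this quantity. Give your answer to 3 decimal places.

3.484

Component means — I: 7.5; II: 2.125; III: 1.04082; IV: 4.7.
E[X] = 0.166667·7.5 + 0.416667·2.125 + 0.166667·1.04082 + 0.25·4.7 = 3.48389.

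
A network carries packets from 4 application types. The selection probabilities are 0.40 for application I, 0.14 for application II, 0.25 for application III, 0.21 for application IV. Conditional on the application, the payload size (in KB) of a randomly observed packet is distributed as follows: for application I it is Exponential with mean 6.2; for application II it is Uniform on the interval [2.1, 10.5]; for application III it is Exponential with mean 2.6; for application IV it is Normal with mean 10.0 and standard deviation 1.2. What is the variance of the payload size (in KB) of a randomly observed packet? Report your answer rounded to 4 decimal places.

24.4577

Per component, I: μ=6.2, E[X²]=76.88; II: μ=6.3, E[X²]=45.57; III: μ=2.6, E[X²]=13.52; IV: μ=10, E[X²]=101.44.
E[X] = 0.4·6.2 + 0.14·6.3 + 0.25·2.6 + 0.21·10 = 6.112.
E[X²] = 0.4·76.88 + 0.14·45.57 + 0.25·13.52 + 0.21·101.44 = 61.8142.
Var(X) = E[X²] − (E[X])² = 61.8142 − 37.3565 = 24.4577.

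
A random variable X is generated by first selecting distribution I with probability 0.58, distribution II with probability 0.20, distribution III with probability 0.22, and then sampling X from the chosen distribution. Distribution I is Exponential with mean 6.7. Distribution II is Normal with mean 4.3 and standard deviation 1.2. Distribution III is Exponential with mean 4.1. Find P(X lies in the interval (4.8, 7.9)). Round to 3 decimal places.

Conditional on each component, P(4.8 < X < 7.9): I: 0.180945; II: 0.337111; III: 0.164531.
By total probability, P(4.8 < X < 7.9) = 0.58·0.180945 + 0.2·0.337111 + 0.22·0.164531 = 0.208567.

0.209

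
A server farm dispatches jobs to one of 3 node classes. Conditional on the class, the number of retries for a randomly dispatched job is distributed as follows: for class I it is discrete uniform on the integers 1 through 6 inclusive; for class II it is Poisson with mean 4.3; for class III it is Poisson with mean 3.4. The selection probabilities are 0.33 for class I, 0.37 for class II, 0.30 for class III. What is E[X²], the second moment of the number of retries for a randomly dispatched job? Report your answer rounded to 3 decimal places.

For each component E[X²] = Var + (mean)², giving I: 15.1667; II: 22.79; III: 14.96.
Overall E[X²] = 0.33·15.1667 + 0.37·22.79 + 0.3·14.96 = 17.9253.

17.925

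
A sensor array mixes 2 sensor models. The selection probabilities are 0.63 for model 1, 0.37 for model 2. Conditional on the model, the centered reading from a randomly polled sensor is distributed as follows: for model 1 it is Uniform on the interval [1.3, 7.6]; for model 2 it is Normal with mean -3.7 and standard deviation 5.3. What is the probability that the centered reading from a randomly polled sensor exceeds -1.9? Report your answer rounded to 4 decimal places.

0.7658

Conditional on each model, P(X > -1.9): 1: 1; 2: 0.36707.
By total probability, P(X > -1.9) = 0.63·1 + 0.37·0.36707 = 0.765816.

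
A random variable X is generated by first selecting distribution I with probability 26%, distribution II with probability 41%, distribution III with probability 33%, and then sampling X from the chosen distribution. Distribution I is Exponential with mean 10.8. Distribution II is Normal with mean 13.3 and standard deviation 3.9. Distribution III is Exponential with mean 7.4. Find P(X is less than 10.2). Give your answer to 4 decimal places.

0.4932

Conditional on each component, P(X < 10.2): I: 0.611104; II: 0.213344; III: 0.748013.
By total probability, P(X < 10.2) = 0.26·0.611104 + 0.41·0.213344 + 0.33·0.748013 = 0.493203.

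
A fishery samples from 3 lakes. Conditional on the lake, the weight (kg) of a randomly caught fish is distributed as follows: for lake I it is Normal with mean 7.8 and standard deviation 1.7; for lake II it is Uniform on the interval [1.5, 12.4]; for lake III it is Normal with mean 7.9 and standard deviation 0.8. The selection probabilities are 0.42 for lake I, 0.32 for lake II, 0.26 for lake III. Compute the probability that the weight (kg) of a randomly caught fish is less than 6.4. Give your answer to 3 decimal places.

0.238

Conditional on each lake, P(X < 6.4): I: 0.205103; II: 0.449541; III: 0.0303964.
By total probability, P(X < 6.4) = 0.42·0.205103 + 0.32·0.449541 + 0.26·0.0303964 = 0.2379.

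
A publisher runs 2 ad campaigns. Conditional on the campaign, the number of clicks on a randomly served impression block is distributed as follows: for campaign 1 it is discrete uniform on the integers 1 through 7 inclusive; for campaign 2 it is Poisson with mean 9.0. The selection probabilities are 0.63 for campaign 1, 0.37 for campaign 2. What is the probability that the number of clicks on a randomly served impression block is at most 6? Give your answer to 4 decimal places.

0.6165

Conditional on each campaign, P(X ≤ 6): 1: 0.857143; 2: 0.206781.
By total probability, P(X ≤ 6) = 0.63·0.857143 + 0.37·0.206781 = 0.616509.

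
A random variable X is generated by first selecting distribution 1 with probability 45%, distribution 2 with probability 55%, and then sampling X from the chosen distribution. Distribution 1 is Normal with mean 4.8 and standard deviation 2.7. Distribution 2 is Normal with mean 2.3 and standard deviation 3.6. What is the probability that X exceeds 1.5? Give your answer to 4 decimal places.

Conditional on each component, P(X > 1.5): 1: 0.889188; 2: 0.58793.
By total probability, P(X > 1.5) = 0.45·0.889188 + 0.55·0.58793 = 0.723496.

0.7235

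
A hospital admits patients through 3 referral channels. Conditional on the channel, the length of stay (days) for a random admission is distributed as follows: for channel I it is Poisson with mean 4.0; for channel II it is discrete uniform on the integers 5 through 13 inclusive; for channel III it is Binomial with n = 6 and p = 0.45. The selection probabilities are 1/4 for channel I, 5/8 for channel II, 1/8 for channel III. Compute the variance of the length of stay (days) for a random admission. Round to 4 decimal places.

Per component, I: μ=4, E[X²]=20; II: μ=9, E[X²]=87.6667; III: μ=2.7, E[X²]=8.775.
E[X] = 0.25·4 + 0.625·9 + 0.125·2.7 = 6.9625.
E[X²] = 0.25·20 + 0.625·87.6667 + 0.125·8.775 = 60.8885.
Var(X) = E[X²] − (E[X])² = 60.8885 − 48.4764 = 12.4121.

12.4121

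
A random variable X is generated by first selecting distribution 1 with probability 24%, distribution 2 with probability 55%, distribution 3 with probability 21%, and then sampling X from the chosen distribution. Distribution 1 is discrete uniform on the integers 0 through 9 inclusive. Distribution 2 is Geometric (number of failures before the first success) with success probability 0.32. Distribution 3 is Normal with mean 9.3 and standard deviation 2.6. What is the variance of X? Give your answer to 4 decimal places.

Per component, 1: μ=4.5, E[X²]=28.5; 2: μ=2.125, E[X²]=11.1562; 3: μ=9.3, E[X²]=93.25.
E[X] = 0.24·4.5 + 0.55·2.125 + 0.21·9.3 = 4.20175.
E[X²] = 0.24·28.5 + 0.55·11.1562 + 0.21·93.25 = 32.5584.
Var(X) = E[X²] − (E[X])² = 32.5584 − 17.6547 = 14.9037.

14.9037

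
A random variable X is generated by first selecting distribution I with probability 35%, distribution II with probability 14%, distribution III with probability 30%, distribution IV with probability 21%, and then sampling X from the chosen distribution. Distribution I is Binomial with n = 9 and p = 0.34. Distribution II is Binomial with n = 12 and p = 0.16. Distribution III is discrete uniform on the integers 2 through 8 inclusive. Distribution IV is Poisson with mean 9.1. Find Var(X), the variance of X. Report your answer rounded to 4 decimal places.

10.1570

Per component, I: μ=3.06, E[X²]=11.3832; II: μ=1.92, E[X²]=5.2992; III: μ=5, E[X²]=29; IV: μ=9.1, E[X²]=91.91.
E[X] = 0.35·3.06 + 0.14·1.92 + 0.3·5 + 0.21·9.1 = 4.7508.
E[X²] = 0.35·11.3832 + 0.14·5.2992 + 0.3·29 + 0.21·91.91 = 32.7271.
Var(X) = E[X²] − (E[X])² = 32.7271 − 22.5701 = 10.157.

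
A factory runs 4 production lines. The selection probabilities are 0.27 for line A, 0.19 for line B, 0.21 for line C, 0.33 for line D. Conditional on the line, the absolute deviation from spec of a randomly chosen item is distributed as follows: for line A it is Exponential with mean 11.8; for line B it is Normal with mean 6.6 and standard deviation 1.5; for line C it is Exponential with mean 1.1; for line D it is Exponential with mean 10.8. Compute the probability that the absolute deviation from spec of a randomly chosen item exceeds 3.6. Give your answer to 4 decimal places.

0.6291

Conditional on each line, P(X > 3.6): A: 0.737061; B: 0.97725; C: 0.0379029; D: 0.716531.
By total probability, P(X > 3.6) = 0.27·0.737061 + 0.19·0.97725 + 0.21·0.0379029 + 0.33·0.716531 = 0.629099.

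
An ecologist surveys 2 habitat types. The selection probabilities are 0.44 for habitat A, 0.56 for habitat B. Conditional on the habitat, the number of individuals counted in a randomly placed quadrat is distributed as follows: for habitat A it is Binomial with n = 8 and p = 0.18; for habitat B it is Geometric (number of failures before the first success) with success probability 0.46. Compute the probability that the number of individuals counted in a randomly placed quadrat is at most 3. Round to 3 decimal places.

0.935

Conditional on each habitat, P(X ≤ 3): A: 0.960261; B: 0.914969.
By total probability, P(X ≤ 3) = 0.44·0.960261 + 0.56·0.914969 = 0.934898.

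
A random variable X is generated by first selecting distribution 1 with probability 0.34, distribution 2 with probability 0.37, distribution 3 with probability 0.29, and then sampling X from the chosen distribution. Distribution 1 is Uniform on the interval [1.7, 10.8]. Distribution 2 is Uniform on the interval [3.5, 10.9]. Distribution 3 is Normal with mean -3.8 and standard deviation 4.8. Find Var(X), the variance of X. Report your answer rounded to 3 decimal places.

33.772

Per component, 1: μ=6.25, E[X²]=45.9633; 2: μ=7.2, E[X²]=56.4033; 3: μ=-3.8, E[X²]=37.48.
E[X] = 0.34·6.25 + 0.37·7.2 + 0.29·-3.8 = 3.687.
E[X²] = 0.34·45.9633 + 0.37·56.4033 + 0.29·37.48 = 47.366.
Var(X) = E[X²] − (E[X])² = 47.366 − 13.594 = 33.772.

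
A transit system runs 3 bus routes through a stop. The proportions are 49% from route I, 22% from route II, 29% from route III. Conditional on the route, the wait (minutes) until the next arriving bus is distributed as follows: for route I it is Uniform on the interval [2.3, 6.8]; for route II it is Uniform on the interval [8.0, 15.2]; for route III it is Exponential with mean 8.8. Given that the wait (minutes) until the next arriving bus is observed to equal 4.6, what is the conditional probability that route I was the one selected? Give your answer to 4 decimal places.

0.8479

Likelihoods f(4.6 | ·): I: 0.222222; II: 0; III: 0.0673752.
Posterior ∝ prior × likelihood. Numerator for I: 0.49·0.222222 = 0.108889.
Normalizing constant: 0.49·0.222222 + 0.22·0 + 0.29·0.0673752 = 0.128428.
P(I | observation) = 0.108889 / 0.128428 = 0.847862.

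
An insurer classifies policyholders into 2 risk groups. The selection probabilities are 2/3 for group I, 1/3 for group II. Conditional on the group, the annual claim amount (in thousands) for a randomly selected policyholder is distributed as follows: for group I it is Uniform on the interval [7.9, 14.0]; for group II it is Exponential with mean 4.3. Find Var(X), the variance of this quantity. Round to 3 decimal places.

Per component, I: μ=10.95, E[X²]=123.003; II: μ=4.3, E[X²]=36.98.
E[X] = 0.666667·10.95 + 0.333333·4.3 = 8.73333.
E[X²] = 0.666667·123.003 + 0.333333·36.98 = 94.3289.
Var(X) = E[X²] − (E[X])² = 94.3289 − 76.2711 = 18.0578.

18.058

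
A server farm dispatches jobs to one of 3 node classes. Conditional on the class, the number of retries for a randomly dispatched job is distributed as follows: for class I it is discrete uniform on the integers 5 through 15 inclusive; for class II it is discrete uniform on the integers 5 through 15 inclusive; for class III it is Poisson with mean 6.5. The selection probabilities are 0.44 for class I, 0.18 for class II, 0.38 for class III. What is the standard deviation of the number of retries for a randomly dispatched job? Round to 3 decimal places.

Per component, I: μ=10, E[X²]=110; II: μ=10, E[X²]=110; III: μ=6.5, E[X²]=48.75.
E[X] = 0.44·10 + 0.18·10 + 0.38·6.5 = 8.67.
E[X²] = 0.44·110 + 0.18·110 + 0.38·48.75 = 86.725.
Var(X) = E[X²] − (E[X])² = 86.725 − 75.1689 = 11.5561.
SD(X) = √11.5561 = 3.39943.

3.399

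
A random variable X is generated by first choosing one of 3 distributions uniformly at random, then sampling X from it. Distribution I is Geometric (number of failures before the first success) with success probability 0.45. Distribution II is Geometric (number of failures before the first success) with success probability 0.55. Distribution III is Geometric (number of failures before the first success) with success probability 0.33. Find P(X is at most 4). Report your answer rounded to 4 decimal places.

0.9321

Conditional on each component, P(X ≤ 4): I: 0.949672; II: 0.981547; III: 0.864987.
By total probability, P(X ≤ 4) = 0.333333·0.949672 + 0.333333·0.981547 + 0.333333·0.864987 = 0.932069.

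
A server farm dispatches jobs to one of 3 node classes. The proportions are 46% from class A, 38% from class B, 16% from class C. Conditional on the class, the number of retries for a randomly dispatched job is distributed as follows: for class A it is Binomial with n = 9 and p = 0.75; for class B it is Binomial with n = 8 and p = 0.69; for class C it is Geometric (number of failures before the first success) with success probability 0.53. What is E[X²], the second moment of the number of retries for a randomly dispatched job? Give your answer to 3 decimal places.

34.358

For each component E[X²] = Var + (mean)², giving A: 47.25; B: 32.1816; C: 2.45959.
Overall E[X²] = 0.46·47.25 + 0.38·32.1816 + 0.16·2.45959 = 34.3575.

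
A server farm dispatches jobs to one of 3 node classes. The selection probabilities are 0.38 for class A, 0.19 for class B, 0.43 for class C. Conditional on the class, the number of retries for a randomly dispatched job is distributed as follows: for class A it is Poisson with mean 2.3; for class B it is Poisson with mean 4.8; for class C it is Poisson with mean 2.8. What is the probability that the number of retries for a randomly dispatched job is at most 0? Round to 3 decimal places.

Conditional on each class, P(X ≤ 0): A: 0.100259; B: 0.00822975; C: 0.0608101.
By total probability, P(X ≤ 0) = 0.38·0.100259 + 0.19·0.00822975 + 0.43·0.0608101 = 0.0658103.

0.066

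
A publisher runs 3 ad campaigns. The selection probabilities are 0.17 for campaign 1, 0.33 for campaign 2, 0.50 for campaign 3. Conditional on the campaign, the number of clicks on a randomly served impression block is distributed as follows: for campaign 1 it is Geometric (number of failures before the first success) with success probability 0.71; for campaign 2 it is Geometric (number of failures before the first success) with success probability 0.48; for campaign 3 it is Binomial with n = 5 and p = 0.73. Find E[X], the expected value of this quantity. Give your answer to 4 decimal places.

Component means — 1: 0.408451; 2: 1.08333; 3: 3.65.
E[X] = 0.17·0.408451 + 0.33·1.08333 + 0.5·3.65 = 2.25194.

2.2519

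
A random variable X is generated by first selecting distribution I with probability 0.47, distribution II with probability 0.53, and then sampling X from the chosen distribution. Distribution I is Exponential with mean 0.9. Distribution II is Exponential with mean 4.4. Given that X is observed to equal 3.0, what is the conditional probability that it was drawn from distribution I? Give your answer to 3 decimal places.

0.234

Likelihoods f(3.0 | ·): I: 0.0396378; II: 0.114931.
Posterior ∝ prior × likelihood. Numerator for I: 0.47·0.0396378 = 0.0186298.
Normalizing constant: 0.47·0.0396378 + 0.53·0.114931 = 0.0795432.
P(I | observation) = 0.0186298 / 0.0795432 = 0.234209.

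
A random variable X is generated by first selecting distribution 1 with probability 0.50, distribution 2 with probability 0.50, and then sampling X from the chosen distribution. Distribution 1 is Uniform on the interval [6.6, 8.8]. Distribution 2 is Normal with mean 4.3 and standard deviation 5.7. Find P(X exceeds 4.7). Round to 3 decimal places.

Conditional on each component, P(X > 4.7): 1: 1; 2: 0.472027.
By total probability, P(X > 4.7) = 0.5·1 + 0.5·0.472027 = 0.736014.

0.736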